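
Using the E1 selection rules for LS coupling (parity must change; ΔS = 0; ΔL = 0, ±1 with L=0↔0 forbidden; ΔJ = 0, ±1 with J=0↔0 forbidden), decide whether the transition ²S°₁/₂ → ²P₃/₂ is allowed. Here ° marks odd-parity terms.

Initial level: S=1/2, L=0, J=1/2, parity odd. Final level: S=1/2, L=1, J=3/2, parity even.
Parity must change: odd → even — ✓.
ΔS = 0: S: 1/2 → 1/2 — ✓.
ΔL = 0, ±1 (not L=0↔0): L: 0 → 1, ΔL = +1 — ✓.
ΔJ = 0, ±1 (not J=0↔0): J: 1/2 → 3/2, ΔJ = +1 — ✓.
All four E1 rules are satisfied.

allowed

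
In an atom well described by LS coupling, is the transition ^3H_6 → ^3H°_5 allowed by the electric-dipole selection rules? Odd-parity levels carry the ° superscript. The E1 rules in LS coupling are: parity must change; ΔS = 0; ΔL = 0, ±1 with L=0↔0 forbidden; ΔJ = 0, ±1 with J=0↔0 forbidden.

allowed

Initial level: S=1, L=5, J=6, parity even. Final level: S=1, L=5, J=5, parity odd.
ΔJ = 0, ±1 (not J=0↔0): J: 6 → 5, ΔJ = -1 — satisfied.
ΔS = 0: S: 1 → 1 — satisfied.
ΔL = 0, ±1 (not L=0↔0): L: 5 → 5, ΔL = +0 — satisfied.
Parity must change: even → odd — satisfied.
All four E1 rules are satisfied.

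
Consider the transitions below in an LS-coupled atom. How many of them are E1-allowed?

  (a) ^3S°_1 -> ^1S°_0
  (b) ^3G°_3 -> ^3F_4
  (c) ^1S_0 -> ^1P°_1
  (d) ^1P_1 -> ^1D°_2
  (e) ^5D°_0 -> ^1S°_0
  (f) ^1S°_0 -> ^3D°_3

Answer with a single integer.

(a) forbidden (parity, ΔS, ΔL fail)
(b) allowed
(c) allowed
(d) allowed
(e) forbidden (parity, ΔS, ΔL, ΔJ fail)
(f) forbidden (parity, ΔS, ΔL, ΔJ fail)
Total allowed: 3 of 6.

3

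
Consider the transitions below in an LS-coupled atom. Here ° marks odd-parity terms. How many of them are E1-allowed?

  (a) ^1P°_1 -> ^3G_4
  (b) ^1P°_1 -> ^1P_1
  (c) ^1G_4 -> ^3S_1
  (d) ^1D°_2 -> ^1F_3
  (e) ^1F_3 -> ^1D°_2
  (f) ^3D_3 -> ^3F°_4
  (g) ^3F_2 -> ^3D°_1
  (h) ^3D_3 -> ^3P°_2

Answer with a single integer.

(a) forbidden (ΔS, ΔL, ΔJ fail)
(b) allowed
(c) forbidden (parity, ΔS, ΔL, ΔJ fail)
(d) allowed
(e) allowed
(f) allowed
(g) allowed
(h) allowed
Total allowed: 6 of 8.

6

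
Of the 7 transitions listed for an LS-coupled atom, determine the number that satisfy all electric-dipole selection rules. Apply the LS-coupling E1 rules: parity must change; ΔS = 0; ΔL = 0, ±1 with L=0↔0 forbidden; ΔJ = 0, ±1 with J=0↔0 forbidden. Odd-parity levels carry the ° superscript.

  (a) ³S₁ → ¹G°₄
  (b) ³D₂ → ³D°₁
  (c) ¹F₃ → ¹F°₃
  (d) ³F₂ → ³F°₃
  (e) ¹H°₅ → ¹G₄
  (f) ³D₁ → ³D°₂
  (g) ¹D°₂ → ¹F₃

(a) forbidden (ΔS, ΔL, ΔJ fail)
(b) allowed
(c) allowed
(d) allowed
(e) allowed
(f) allowed
(g) allowed
Total allowed: 6 of 7.

6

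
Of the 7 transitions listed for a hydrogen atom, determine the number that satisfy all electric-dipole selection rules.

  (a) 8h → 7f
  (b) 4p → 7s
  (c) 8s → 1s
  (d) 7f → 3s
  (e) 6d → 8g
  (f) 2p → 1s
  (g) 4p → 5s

(a) forbidden — Δl = -2 (E1 requires Δl = ±1)
(b) allowed
(c) forbidden — Δl = +0 (E1 requires Δl = ±1)
(d) forbidden — Δl = -3 (E1 requires Δl = ±1)
(e) forbidden — Δl = +2 (E1 requires Δl = ±1)
(f) allowed
(g) allowed
Total allowed: 3 of 7.

3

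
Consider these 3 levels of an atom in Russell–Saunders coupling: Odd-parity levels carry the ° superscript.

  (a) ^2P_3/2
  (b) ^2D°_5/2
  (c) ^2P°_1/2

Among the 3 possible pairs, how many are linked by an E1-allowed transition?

(a)–(b): allowed.
(a)–(c): allowed.
(b)–(c): forbidden (parity, ΔJ).
Allowed pairs: 2 of 3.

2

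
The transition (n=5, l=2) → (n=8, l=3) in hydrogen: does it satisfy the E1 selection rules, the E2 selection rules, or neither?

E1

Δl = 3 − 2 = +1; l_i + l_f = 5.
E1 (Δl = ±1): satisfied.
E2 (Δl = 0,±2, l_i+l_f ≥ 2): not satisfied.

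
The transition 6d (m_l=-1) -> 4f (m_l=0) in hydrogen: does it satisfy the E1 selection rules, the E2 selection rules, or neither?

Δl = 3 − 2 = +1; l_i + l_f = 5.
Δm_l = +1.
E1 (Δl = ±1, |Δm_l| ≤ 1): satisfied.
E2 (Δl = 0,±2, l_i+l_f ≥ 2, |Δm_l| ≤ 2): not satisfied.

E1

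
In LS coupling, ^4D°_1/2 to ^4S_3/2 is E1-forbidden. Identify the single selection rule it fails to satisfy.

the ΔL = 0, ±1 rule

Reading off the term symbols: S 3/2→3/2, L 2→0, J 1/2→3/2, parity odd→even.
Parity must change: odd → even — ok.
ΔS = 0: S: 3/2 → 3/2 — ok.
ΔL = 0, ±1 (not L=0↔0): L: 2 → 0, ΔL = -2 — fails.
ΔJ = 0, ±1 (not J=0↔0): J: 1/2 → 3/2, ΔJ = +1 — ok.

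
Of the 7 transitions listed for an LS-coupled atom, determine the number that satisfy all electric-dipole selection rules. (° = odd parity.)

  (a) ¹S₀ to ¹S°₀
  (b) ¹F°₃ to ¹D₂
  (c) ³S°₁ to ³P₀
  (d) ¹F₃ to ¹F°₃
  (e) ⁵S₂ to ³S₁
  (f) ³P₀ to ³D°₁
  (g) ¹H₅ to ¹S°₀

(a) forbidden (ΔL, ΔJ fail)
(b) allowed
(c) allowed
(d) allowed
(e) forbidden (parity, ΔS, ΔL fail)
(f) allowed
(g) forbidden (ΔL, ΔJ fail)
Total allowed: 4 of 7.

4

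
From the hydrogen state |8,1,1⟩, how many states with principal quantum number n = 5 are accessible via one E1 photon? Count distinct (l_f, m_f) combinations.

4

E1 requires Δl = ±1, so l_f ∈ {0, 2}; with 0 ≤ l_f ≤ n_f−1 = 4, the allowed l_f values are {0, 2}.
For l_f = 0: m_f ∈ {m_i−1, m_i, m_i+1} ∩ [−0, 0] = {0} → 1 state.
For l_f = 2: m_f ∈ {m_i−1, m_i, m_i+1} ∩ [−2, 2] = {0, 1, 2} → 3 states.
Total: 4.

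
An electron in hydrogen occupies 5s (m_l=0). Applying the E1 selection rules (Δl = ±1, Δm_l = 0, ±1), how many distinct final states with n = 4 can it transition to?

3

E1 requires Δl = ±1, so l_f ∈ {-1, 1}; with 0 ≤ l_f ≤ n_f−1 = 3, the allowed l_f values are {1}.
For l_f = 1: m_f ∈ {m_i−1, m_i, m_i+1} ∩ [−1, 1] = {-1, 0, 1} → 3 states.
Total: 3.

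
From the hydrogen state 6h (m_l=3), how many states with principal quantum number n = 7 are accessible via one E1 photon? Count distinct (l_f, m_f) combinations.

E1 requires Δl = ±1, so l_f ∈ {4, 6}; with 0 ≤ l_f ≤ n_f−1 = 6, the allowed l_f values are {4, 6}.
For l_f = 4: m_f ∈ {m_i−1, m_i, m_i+1} ∩ [−4, 4] = {2, 3, 4} → 3 states.
For l_f = 6: m_f ∈ {m_i−1, m_i, m_i+1} ∩ [−6, 6] = {2, 3, 4} → 3 states.
Total: 6.

6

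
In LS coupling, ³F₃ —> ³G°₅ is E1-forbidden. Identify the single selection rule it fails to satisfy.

the ΔJ = 0, ±1 rule

Reading off the term symbols: S 1→1, L 3→4, J 3→5, parity even→odd.
ΔL = 0, ±1 (not L=0↔0): L: 3 → 4, ΔL = +1 — ok.
ΔS = 0: S: 1 → 1 — ok.
Parity must change: even → odd — ok.
ΔJ = 0, ±1 (not J=0↔0): J: 3 → 5, ΔJ = +2 — fails.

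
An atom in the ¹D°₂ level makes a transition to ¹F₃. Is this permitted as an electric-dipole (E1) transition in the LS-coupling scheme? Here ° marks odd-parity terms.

allowed

Reading off the term symbols: S 0→0, L 2→3, J 2→3, parity odd→even.
Parity must change: odd → even — ok.
ΔS = 0: S: 0 → 0 — ok.
ΔL = 0, ±1 (not L=0↔0): L: 2 → 3, ΔL = +1 — ok.
ΔJ = 0, ±1 (not J=0↔0): J: 2 → 3, ΔJ = +1 — ok.
All four E1 rules are satisfied.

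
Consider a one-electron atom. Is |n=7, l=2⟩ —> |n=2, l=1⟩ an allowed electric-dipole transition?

Δl = 1 − 2 = -1; the E1 rule Δl = ±1 is satisfied.
All E1 selection rules are satisfied.

allowed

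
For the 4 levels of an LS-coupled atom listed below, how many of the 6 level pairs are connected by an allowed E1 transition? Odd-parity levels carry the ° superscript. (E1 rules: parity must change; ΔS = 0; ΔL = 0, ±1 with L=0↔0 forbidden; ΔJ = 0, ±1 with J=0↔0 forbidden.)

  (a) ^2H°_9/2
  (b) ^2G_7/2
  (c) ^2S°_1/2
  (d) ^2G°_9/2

2

(a)–(b): allowed.
(a)–(c): forbidden (parity, ΔL, ΔJ).
(a)–(d): forbidden (parity).
(b)–(c): forbidden (ΔL, ΔJ).
(b)–(d): allowed.
(c)–(d): forbidden (parity, ΔL, ΔJ).
Allowed pairs: 2 of 6.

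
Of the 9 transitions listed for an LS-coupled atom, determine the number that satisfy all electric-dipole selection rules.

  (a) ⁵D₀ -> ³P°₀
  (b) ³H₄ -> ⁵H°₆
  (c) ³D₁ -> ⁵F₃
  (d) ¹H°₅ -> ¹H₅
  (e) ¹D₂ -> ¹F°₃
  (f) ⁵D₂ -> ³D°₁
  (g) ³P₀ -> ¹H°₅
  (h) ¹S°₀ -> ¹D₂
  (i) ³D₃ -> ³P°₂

(a) forbidden (ΔS, ΔJ fail)
(b) forbidden (ΔS, ΔJ fail)
(c) forbidden (parity, ΔS, ΔJ fail)
(d) allowed
(e) allowed
(f) forbidden (ΔS fails)
(g) forbidden (ΔS, ΔL, ΔJ fail)
(h) forbidden (ΔL, ΔJ fail)
(i) allowed
Total allowed: 3 of 9.

3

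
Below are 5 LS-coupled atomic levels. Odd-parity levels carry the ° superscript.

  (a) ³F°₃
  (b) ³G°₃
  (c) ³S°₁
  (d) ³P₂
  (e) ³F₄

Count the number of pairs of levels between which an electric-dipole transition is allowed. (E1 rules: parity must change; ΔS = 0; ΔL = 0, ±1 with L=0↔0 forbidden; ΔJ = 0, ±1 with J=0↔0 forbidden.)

(a)–(b): forbidden (parity).
(a)–(c): forbidden (parity, ΔL, ΔJ).
(a)–(d): forbidden (ΔL).
(a)–(e): allowed.
(b)–(c): forbidden (parity, ΔL, ΔJ).
(b)–(d): forbidden (ΔL).
(b)–(e): allowed.
(c)–(d): allowed.
(c)–(e): forbidden (ΔL, ΔJ).
(d)–(e): forbidden (parity, ΔL, ΔJ).
Allowed pairs: 3 of 10.

3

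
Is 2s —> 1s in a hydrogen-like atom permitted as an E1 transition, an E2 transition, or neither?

neither

Δl = 0 − 0 = +0; l_i + l_f = 0.
E1 (Δl = ±1): not satisfied.
E2 (Δl = 0,±2, l_i+l_f ≥ 2): not satisfied.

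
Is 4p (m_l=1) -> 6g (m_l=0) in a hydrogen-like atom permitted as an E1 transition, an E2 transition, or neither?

neither

Δl = 4 − 1 = +3; l_i + l_f = 5.
Δm_l = -1.
E1 (Δl = ±1, |Δm_l| ≤ 1): not satisfied.
E2 (Δl = 0,±2, l_i+l_f ≥ 2, |Δm_l| ≤ 2): not satisfied.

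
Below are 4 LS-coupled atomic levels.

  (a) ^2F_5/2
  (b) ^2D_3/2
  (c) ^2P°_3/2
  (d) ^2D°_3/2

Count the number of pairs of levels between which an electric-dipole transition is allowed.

3

(a)–(b): forbidden (parity).
(a)–(c): forbidden (ΔL).
(a)–(d): allowed.
(b)–(c): allowed.
(b)–(d): allowed.
(c)–(d): forbidden (parity).
Allowed pairs: 3 of 6.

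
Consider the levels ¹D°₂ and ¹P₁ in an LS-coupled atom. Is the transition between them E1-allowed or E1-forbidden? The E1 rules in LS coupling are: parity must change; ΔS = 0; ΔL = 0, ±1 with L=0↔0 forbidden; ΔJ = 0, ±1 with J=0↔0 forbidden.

allowed

Parity must change: odd → even — ok.
ΔS = 0: S: 0 → 0 — ok.
ΔL = 0, ±1 (not L=0↔0): L: 2 → 1, ΔL = -1 — ok.
ΔJ = 0, ±1 (not J=0↔0): J: 2 → 1, ΔJ = -1 — ok.
All four E1 rules are satisfied.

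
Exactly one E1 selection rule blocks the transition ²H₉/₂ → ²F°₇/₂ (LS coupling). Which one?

Initial level: S=1/2, L=5, J=9/2, parity even. Final level: S=1/2, L=3, J=7/2, parity odd.
ΔJ = 0, ±1 (not J=0↔0): J: 9/2 → 7/2, ΔJ = -1 — satisfied.
ΔL = 0, ±1 (not L=0↔0): L: 5 → 3, ΔL = -2 — violated.
Parity must change: even → odd — satisfied.
ΔS = 0: S: 1/2 → 1/2 — satisfied.

the ΔL = 0, ±1 rule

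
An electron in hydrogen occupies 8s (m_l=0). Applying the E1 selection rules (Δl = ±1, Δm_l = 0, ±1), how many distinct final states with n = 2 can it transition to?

3

E1 requires Δl = ±1, so l_f ∈ {-1, 1}; with 0 ≤ l_f ≤ n_f−1 = 1, the allowed l_f values are {1}.
For l_f = 1: m_f ∈ {m_i−1, m_i, m_i+1} ∩ [−1, 1] = {-1, 0, 1} → 3 states.
Total: 3.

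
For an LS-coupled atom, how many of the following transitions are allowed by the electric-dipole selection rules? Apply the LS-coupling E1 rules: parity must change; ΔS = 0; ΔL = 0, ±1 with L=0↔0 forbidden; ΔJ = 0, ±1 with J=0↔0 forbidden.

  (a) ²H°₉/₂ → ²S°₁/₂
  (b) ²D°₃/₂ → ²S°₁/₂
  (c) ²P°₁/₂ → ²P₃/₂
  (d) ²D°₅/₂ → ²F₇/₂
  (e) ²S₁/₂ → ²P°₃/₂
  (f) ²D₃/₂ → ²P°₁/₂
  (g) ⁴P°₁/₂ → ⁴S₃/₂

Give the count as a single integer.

5

(a) forbidden (parity, ΔL, ΔJ fail)
(b) forbidden (parity, ΔL fail)
(c) allowed
(d) allowed
(e) allowed
(f) allowed
(g) allowed
Total allowed: 5 of 7.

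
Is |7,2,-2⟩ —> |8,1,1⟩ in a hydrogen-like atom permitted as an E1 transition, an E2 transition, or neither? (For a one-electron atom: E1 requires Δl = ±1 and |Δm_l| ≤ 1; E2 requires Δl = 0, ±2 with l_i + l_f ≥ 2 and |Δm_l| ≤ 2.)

Δl = 1 − 2 = -1; l_i + l_f = 3.
Δm_l = +3.
E1 (Δl = ±1, |Δm_l| ≤ 1): not satisfied.
E2 (Δl = 0,±2, l_i+l_f ≥ 2, |Δm_l| ≤ 2): not satisfied.

neither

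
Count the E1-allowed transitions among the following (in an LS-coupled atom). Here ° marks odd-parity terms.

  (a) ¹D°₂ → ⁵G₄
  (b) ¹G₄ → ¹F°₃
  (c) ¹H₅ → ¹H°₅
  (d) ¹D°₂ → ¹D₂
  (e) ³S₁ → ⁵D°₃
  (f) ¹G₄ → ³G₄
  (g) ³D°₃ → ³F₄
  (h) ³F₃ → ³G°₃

(a) forbidden (ΔS, ΔL, ΔJ fail)
(b) allowed
(c) allowed
(d) allowed
(e) forbidden (ΔS, ΔL, ΔJ fail)
(f) forbidden (parity, ΔS fail)
(g) allowed
(h) allowed
Total allowed: 5 of 8.

5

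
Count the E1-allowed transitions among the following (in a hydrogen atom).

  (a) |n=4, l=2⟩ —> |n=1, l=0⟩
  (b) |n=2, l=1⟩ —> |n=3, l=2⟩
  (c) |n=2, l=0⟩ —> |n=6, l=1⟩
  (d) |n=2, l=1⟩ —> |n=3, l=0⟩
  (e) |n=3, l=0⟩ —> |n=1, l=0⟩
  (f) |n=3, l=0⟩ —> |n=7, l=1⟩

4

(a) forbidden — Δl = -2 (E1 requires Δl = ±1)
(b) allowed
(c) allowed
(d) allowed
(e) forbidden — Δl = +0 (E1 requires Δl = ±1)
(f) allowed
Total allowed: 4 of 6.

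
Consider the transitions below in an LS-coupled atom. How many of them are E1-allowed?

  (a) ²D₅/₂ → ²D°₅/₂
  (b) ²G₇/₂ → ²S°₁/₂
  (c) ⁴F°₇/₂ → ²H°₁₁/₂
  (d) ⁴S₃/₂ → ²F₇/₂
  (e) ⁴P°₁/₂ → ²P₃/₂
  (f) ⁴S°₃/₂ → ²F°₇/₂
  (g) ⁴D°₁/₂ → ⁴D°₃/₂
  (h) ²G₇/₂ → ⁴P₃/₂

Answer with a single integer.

1

(a) allowed
(b) forbidden (ΔL, ΔJ fail)
(c) forbidden (parity, ΔS, ΔL, ΔJ fail)
(d) forbidden (parity, ΔS, ΔL, ΔJ fail)
(e) forbidden (ΔS fails)
(f) forbidden (parity, ΔS, ΔL, ΔJ fail)
(g) forbidden (parity fails)
(h) forbidden (parity, ΔS, ΔL, ΔJ fail)
Total allowed: 1 of 8.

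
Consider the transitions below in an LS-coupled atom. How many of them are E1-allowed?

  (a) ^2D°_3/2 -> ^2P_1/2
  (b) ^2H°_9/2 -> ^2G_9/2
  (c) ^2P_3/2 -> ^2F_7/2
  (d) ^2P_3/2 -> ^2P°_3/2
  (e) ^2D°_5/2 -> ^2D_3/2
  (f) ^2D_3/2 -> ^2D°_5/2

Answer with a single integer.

(a) allowed
(b) allowed
(c) forbidden (parity, ΔL, ΔJ fail)
(d) allowed
(e) allowed
(f) allowed
Total allowed: 5 of 6.

5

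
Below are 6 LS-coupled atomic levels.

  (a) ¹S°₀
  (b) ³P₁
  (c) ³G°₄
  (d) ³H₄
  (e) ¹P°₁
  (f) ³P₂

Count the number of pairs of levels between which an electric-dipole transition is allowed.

(a)–(b): forbidden (ΔS).
(a)–(c): forbidden (parity, ΔS, ΔL, ΔJ).
(a)–(d): forbidden (ΔS, ΔL, ΔJ).
(a)–(e): forbidden (parity).
(a)–(f): forbidden (ΔS, ΔJ).
(b)–(c): forbidden (ΔL, ΔJ).
(b)–(d): forbidden (parity, ΔL, ΔJ).
(b)–(e): forbidden (ΔS).
(b)–(f): forbidden (parity).
(c)–(d): allowed.
(c)–(e): forbidden (parity, ΔS, ΔL, ΔJ).
(c)–(f): forbidden (ΔL, ΔJ).
(d)–(e): forbidden (ΔS, ΔL, ΔJ).
(d)–(f): forbidden (parity, ΔL, ΔJ).
(e)–(f): forbidden (ΔS).
Allowed pairs: 1 of 15.

1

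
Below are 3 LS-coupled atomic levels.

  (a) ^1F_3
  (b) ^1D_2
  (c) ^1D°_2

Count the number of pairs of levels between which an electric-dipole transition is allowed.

2

(a)–(b): forbidden (parity).
(a)–(c): allowed.
(b)–(c): allowed.
Allowed pairs: 2 of 3.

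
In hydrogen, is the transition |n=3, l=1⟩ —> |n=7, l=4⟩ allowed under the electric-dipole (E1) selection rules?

forbidden

Initial l = 1, final l = 4, so Δl = +3. E1 requires Δl = ±1: violated.
The transition is electric-dipole forbidden.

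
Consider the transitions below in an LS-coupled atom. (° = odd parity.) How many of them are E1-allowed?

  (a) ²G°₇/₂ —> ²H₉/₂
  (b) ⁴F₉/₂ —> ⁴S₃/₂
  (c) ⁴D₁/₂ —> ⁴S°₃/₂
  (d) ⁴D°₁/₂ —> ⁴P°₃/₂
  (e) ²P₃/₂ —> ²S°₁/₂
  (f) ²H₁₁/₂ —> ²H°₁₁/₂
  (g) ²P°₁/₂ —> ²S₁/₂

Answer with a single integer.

4

(a) allowed
(b) forbidden (parity, ΔL, ΔJ fail)
(c) forbidden (ΔL fails)
(d) forbidden (parity fails)
(e) allowed
(f) allowed
(g) allowed
Total allowed: 4 of 7.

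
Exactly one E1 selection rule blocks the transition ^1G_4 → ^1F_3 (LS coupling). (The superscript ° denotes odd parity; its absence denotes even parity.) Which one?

parity

Initial level: S=0, L=4, J=4, parity even. Final level: S=0, L=3, J=3, parity even.
Parity must change: even → even — fails.
ΔS = 0: S: 0 → 0 — passes.
ΔL = 0, ±1 (not L=0↔0): L: 4 → 3, ΔL = -1 — passes.
ΔJ = 0, ±1 (not J=0↔0): J: 4 → 3, ΔJ = -1 — passes.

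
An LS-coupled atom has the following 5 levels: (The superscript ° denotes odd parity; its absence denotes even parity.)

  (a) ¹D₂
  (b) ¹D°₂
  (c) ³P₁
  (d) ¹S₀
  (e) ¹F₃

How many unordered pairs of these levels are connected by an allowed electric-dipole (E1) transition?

2

(a)–(b): allowed.
(a)–(c): forbidden (parity, ΔS).
(a)–(d): forbidden (parity, ΔL, ΔJ).
(a)–(e): forbidden (parity).
(b)–(c): forbidden (ΔS).
(b)–(d): forbidden (ΔL, ΔJ).
(b)–(e): allowed.
(c)–(d): forbidden (parity, ΔS).
(c)–(e): forbidden (parity, ΔS, ΔL, ΔJ).
(d)–(e): forbidden (parity, ΔL, ΔJ).
Allowed pairs: 2 of 10.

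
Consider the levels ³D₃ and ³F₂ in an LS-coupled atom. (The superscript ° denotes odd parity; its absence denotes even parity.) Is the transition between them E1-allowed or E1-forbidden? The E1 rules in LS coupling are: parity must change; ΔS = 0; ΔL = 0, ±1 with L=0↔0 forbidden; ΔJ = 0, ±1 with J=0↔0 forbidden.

forbidden

ΔL = 0, ±1 (not L=0↔0): L: 2 → 3, ΔL = +1 — passes.
ΔS = 0: S: 1 → 1 — passes.
Parity must change: even → even — fails.
ΔJ = 0, ±1 (not J=0↔0): J: 3 → 2, ΔJ = -1 — passes.
Rule(s) violated: parity.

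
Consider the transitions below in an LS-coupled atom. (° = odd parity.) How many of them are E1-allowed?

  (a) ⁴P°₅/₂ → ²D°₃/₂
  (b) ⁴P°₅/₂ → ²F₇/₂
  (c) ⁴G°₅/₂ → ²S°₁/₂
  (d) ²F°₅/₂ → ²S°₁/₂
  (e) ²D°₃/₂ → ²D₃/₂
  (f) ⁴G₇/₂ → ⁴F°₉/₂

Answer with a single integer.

2

(a) forbidden (parity, ΔS fail)
(b) forbidden (ΔS, ΔL fail)
(c) forbidden (parity, ΔS, ΔL, ΔJ fail)
(d) forbidden (parity, ΔL, ΔJ fail)
(e) allowed
(f) allowed
Total allowed: 2 of 6.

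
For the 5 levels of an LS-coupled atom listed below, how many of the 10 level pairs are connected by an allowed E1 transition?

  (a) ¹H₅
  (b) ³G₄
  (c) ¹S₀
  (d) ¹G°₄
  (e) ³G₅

(a)–(b): forbidden (parity, ΔS).
(a)–(c): forbidden (parity, ΔL, ΔJ).
(a)–(d): allowed.
(a)–(e): forbidden (parity, ΔS).
(b)–(c): forbidden (parity, ΔS, ΔL, ΔJ).
(b)–(d): forbidden (ΔS).
(b)–(e): forbidden (parity).
(c)–(d): forbidden (ΔL, ΔJ).
(c)–(e): forbidden (parity, ΔS, ΔL, ΔJ).
(d)–(e): forbidden (ΔS).
Allowed pairs: 1 of 10.

1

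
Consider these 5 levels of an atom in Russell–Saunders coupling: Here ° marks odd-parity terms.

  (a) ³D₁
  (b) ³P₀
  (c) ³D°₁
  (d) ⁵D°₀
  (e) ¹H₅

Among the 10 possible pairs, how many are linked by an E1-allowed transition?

2

(a)–(b): forbidden (parity).
(a)–(c): allowed.
(a)–(d): forbidden (ΔS).
(a)–(e): forbidden (parity, ΔS, ΔL, ΔJ).
(b)–(c): allowed.
(b)–(d): forbidden (ΔS, ΔJ).
(b)–(e): forbidden (parity, ΔS, ΔL, ΔJ).
(c)–(d): forbidden (parity, ΔS).
(c)–(e): forbidden (ΔS, ΔL, ΔJ).
(d)–(e): forbidden (ΔS, ΔL, ΔJ).
Allowed pairs: 2 of 10.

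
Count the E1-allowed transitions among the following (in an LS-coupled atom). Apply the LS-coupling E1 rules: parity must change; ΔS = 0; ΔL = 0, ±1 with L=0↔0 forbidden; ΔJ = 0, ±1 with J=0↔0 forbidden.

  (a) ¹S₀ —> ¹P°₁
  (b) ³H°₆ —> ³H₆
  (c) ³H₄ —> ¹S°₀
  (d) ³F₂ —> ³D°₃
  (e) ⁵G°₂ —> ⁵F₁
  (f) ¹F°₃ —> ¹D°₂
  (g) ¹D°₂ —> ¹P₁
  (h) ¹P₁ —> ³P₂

5

(a) allowed
(b) allowed
(c) forbidden (ΔS, ΔL, ΔJ fail)
(d) allowed
(e) allowed
(f) forbidden (parity fails)
(g) allowed
(h) forbidden (parity, ΔS fail)
Total allowed: 5 of 8.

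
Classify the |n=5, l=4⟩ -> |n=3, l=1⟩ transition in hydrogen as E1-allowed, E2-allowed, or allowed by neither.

neither

Δl = 1 − 4 = -3; l_i + l_f = 5.
E1 (Δl = ±1): not satisfied.
E2 (Δl = 0,±2, l_i+l_f ≥ 2): not satisfied.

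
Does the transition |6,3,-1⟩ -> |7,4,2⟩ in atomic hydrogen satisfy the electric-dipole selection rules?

forbidden

l: 3 → 4 (Δl = +1). Δl = ±1 ✓.
Δm_l = 2 − (-1) = +3. E1 requires Δm_l = 0, ±1: ✗.
The transition is electric-dipole forbidden.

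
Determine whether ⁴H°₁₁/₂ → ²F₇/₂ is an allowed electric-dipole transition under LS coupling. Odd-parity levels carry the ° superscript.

Reading off the term symbols: S 3/2→1/2, L 5→3, J 11/2→7/2, parity odd→even.
ΔJ = 0, ±1 (not J=0↔0): J: 11/2 → 7/2, ΔJ = -2 — fails.
ΔL = 0, ±1 (not L=0↔0): L: 5 → 3, ΔL = -2 — fails.
ΔS = 0: S: 3/2 → 1/2 — fails.
Parity must change: odd → even — passes.
Rule(s) violated: ΔS, ΔL, ΔJ.

forbidden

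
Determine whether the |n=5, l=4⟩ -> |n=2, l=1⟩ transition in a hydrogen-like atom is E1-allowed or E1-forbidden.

forbidden

Δl = 1 − 4 = -3; the E1 rule Δl = ±1 is violated.
The transition is electric-dipole forbidden.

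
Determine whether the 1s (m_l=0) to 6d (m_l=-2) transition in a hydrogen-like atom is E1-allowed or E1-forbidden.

l: 0 → 2 (Δl = +2). Δl = ±1 violated.
Δm_l = -2 − (0) = -2. E1 requires Δm_l = 0, ±1: violated.
The transition is electric-dipole forbidden.

forbidden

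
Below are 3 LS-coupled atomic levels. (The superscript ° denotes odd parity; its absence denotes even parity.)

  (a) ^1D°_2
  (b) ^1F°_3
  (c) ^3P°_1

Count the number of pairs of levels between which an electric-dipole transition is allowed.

(a)–(b): forbidden (parity).
(a)–(c): forbidden (parity, ΔS).
(b)–(c): forbidden (parity, ΔS, ΔL, ΔJ).
Allowed pairs: 0 of 3.

0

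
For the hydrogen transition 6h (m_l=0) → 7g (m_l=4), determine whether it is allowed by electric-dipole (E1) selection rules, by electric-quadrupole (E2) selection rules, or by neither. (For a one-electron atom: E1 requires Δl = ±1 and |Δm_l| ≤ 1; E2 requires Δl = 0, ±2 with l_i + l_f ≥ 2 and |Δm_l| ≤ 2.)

neither

Δl = 4 − 5 = -1; l_i + l_f = 9.
Δm_l = +4.
E1 (Δl = ±1, |Δm_l| ≤ 1): not satisfied.
E2 (Δl = 0,±2, l_i+l_f ≥ 2, |Δm_l| ≤ 2): not satisfied.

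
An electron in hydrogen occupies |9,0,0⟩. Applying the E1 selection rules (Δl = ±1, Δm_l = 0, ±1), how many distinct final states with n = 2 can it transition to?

3

E1 requires Δl = ±1, so l_f ∈ {-1, 1}; with 0 ≤ l_f ≤ n_f−1 = 1, the allowed l_f values are {1}.
For l_f = 1: m_f ∈ {m_i−1, m_i, m_i+1} ∩ [−1, 1] = {-1, 0, 1} → 3 states.
Total: 3.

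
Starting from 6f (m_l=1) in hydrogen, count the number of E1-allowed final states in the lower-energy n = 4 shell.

E1 requires Δl = ±1, so l_f ∈ {2, 4}; with 0 ≤ l_f ≤ n_f−1 = 3, the allowed l_f values are {2}.
For l_f = 2: m_f ∈ {m_i−1, m_i, m_i+1} ∩ [−2, 2] = {0, 1, 2} → 3 states.
Total: 3.

3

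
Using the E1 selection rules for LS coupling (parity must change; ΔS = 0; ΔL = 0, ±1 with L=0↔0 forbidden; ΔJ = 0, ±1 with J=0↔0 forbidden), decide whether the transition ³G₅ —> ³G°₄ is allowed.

allowed

Parity must change: even → odd — ok.
ΔS = 0: S: 1 → 1 — ok.
ΔL = 0, ±1 (not L=0↔0): L: 4 → 4, ΔL = +0 — ok.
ΔJ = 0, ±1 (not J=0↔0): J: 5 → 4, ΔJ = -1 — ok.
All four E1 rules are satisfied.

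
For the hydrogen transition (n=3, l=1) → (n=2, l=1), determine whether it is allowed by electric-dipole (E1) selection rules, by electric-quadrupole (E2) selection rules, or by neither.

Δl = 1 − 1 = +0; l_i + l_f = 2.
E1 (Δl = ±1): not satisfied.
E2 (Δl = 0,±2, l_i+l_f ≥ 2): satisfied.

E2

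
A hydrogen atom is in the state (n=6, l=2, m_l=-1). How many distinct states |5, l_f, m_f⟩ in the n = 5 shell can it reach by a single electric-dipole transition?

E1 requires Δl = ±1, so l_f ∈ {1, 3}; with 0 ≤ l_f ≤ n_f−1 = 4, the allowed l_f values are {1, 3}.
For l_f = 1: m_f ∈ {m_i−1, m_i, m_i+1} ∩ [−1, 1] = {-1, 0} → 2 states.
For l_f = 3: m_f ∈ {m_i−1, m_i, m_i+1} ∩ [−3, 3] = {-2, -1, 0} → 3 states.
Total: 5.

5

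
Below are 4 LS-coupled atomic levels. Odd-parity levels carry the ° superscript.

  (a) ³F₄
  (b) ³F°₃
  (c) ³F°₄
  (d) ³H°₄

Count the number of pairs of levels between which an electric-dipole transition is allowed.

2

(a)–(b): allowed.
(a)–(c): allowed.
(a)–(d): forbidden (ΔL).
(b)–(c): forbidden (parity).
(b)–(d): forbidden (parity, ΔL).
(c)–(d): forbidden (parity, ΔL).
Allowed pairs: 2 of 6.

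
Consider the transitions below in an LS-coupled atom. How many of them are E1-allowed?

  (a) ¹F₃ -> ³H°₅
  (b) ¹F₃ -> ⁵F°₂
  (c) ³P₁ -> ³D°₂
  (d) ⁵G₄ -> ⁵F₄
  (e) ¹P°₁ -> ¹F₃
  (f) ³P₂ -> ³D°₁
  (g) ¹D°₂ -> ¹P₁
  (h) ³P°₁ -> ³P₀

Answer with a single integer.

(a) forbidden (ΔS, ΔL, ΔJ fail)
(b) forbidden (ΔS fails)
(c) allowed
(d) forbidden (parity fails)
(e) forbidden (ΔL, ΔJ fail)
(f) allowed
(g) allowed
(h) allowed
Total allowed: 4 of 8.

4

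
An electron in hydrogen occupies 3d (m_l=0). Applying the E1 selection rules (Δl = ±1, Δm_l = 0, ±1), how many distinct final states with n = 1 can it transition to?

0

E1 requires l_f ∈ {1, 3}, but neither lies in [0, 0], so no final state is reachable.
Total: 0.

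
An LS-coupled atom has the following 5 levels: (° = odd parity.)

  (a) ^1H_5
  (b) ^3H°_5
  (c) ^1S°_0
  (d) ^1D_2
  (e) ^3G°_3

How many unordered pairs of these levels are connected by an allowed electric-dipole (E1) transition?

(a)–(b): forbidden (ΔS).
(a)–(c): forbidden (ΔL, ΔJ).
(a)–(d): forbidden (parity, ΔL, ΔJ).
(a)–(e): forbidden (ΔS, ΔJ).
(b)–(c): forbidden (parity, ΔS, ΔL, ΔJ).
(b)–(d): forbidden (ΔS, ΔL, ΔJ).
(b)–(e): forbidden (parity, ΔJ).
(c)–(d): forbidden (ΔL, ΔJ).
(c)–(e): forbidden (parity, ΔS, ΔL, ΔJ).
(d)–(e): forbidden (ΔS, ΔL).
Allowed pairs: 0 of 10.

0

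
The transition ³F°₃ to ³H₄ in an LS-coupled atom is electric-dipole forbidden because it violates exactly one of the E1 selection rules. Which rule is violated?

the ΔL = 0, ±1 rule

Parity must change: odd → even — ✓.
ΔS = 0: S: 1 → 1 — ✓.
ΔL = 0, ±1 (not L=0↔0): L: 3 → 5, ΔL = +2 — ✗.
ΔJ = 0, ±1 (not J=0↔0): J: 3 → 4, ΔJ = +1 — ✓.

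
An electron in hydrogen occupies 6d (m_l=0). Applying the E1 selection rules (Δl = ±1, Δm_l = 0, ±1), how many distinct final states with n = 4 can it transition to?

6

E1 requires Δl = ±1, so l_f ∈ {1, 3}; with 0 ≤ l_f ≤ n_f−1 = 3, the allowed l_f values are {1, 3}.
For l_f = 1: m_f ∈ {m_i−1, m_i, m_i+1} ∩ [−1, 1] = {-1, 0, 1} → 3 states.
For l_f = 3: m_f ∈ {m_i−1, m_i, m_i+1} ∩ [−3, 3] = {-1, 0, 1} → 3 states.
Total: 6.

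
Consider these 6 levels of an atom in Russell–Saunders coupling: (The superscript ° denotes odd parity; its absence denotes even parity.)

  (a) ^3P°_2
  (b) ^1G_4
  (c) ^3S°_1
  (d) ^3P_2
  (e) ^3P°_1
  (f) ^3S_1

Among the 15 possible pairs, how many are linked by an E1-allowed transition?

5

(a)–(b): forbidden (ΔS, ΔL, ΔJ).
(a)–(c): forbidden (parity).
(a)–(d): allowed.
(a)–(e): forbidden (parity).
(a)–(f): allowed.
(b)–(c): forbidden (ΔS, ΔL, ΔJ).
(b)–(d): forbidden (parity, ΔS, ΔL, ΔJ).
(b)–(e): forbidden (ΔS, ΔL, ΔJ).
(b)–(f): forbidden (parity, ΔS, ΔL, ΔJ).
(c)–(d): allowed.
(c)–(e): forbidden (parity).
(c)–(f): forbidden (ΔL).
(d)–(e): allowed.
(d)–(f): forbidden (parity).
(e)–(f): allowed.
Allowed pairs: 5 of 15.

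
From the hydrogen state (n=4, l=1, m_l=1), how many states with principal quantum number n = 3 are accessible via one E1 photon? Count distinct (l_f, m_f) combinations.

4

E1 requires Δl = ±1, so l_f ∈ {0, 2}; with 0 ≤ l_f ≤ n_f−1 = 2, the allowed l_f values are {0, 2}.
For l_f = 0: m_f ∈ {m_i−1, m_i, m_i+1} ∩ [−0, 0] = {0} → 1 state.
For l_f = 2: m_f ∈ {m_i−1, m_i, m_i+1} ∩ [−2, 2] = {0, 1, 2} → 3 states.
Total: 4.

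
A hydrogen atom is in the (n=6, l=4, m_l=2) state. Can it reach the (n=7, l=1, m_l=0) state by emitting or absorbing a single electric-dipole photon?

forbidden

Initial l = 4, final l = 1, so Δl = -3. E1 requires Δl = ±1: violated.
Δm_l = 0 − (2) = -2. E1 requires Δm_l = 0, ±1: violated.
The transition is electric-dipole forbidden.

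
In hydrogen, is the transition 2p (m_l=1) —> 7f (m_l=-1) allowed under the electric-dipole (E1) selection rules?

Initial l = 1, final l = 3, so Δl = +2. E1 requires Δl = ±1: ✗.
m_l: 1 → -1 (Δm_l = -2). |Δm_l| ≤ 1 ✗.
The transition is electric-dipole forbidden.

forbidden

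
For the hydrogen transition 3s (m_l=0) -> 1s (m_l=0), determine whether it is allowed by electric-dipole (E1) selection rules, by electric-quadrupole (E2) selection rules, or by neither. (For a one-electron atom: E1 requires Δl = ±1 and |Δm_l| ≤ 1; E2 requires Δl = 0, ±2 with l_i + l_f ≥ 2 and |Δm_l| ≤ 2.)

Δl = 0 − 0 = +0; l_i + l_f = 0.
Δm_l = +0.
E1 (Δl = ±1, |Δm_l| ≤ 1): not satisfied.
E2 (Δl = 0,±2, l_i+l_f ≥ 2, |Δm_l| ≤ 2): not satisfied.

neither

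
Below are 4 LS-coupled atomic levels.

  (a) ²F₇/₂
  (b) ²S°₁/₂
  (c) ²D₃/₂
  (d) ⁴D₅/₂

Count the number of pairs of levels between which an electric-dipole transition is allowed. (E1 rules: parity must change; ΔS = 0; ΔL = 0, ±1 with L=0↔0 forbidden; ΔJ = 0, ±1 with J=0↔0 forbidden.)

0

(a)–(b): forbidden (ΔL, ΔJ).
(a)–(c): forbidden (parity, ΔJ).
(a)–(d): forbidden (parity, ΔS).
(b)–(c): forbidden (ΔL).
(b)–(d): forbidden (ΔS, ΔL, ΔJ).
(c)–(d): forbidden (parity, ΔS).
Allowed pairs: 0 of 6.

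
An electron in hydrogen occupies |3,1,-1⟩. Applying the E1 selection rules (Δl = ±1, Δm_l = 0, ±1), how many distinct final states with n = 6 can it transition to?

4

E1 requires Δl = ±1, so l_f ∈ {0, 2}; with 0 ≤ l_f ≤ n_f−1 = 5, the allowed l_f values are {0, 2}.
For l_f = 0: m_f ∈ {m_i−1, m_i, m_i+1} ∩ [−0, 0] = {0} → 1 state.
For l_f = 2: m_f ∈ {m_i−1, m_i, m_i+1} ∩ [−2, 2] = {-2, -1, 0} → 3 states.
Total: 4.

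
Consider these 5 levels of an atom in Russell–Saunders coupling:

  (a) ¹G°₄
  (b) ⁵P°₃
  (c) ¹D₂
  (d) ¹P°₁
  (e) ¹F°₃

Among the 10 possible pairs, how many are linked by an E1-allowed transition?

2

(a)–(b): forbidden (parity, ΔS, ΔL).
(a)–(c): forbidden (ΔL, ΔJ).
(a)–(d): forbidden (parity, ΔL, ΔJ).
(a)–(e): forbidden (parity).
(b)–(c): forbidden (ΔS).
(b)–(d): forbidden (parity, ΔS, ΔJ).
(b)–(e): forbidden (parity, ΔS, ΔL).
(c)–(d): allowed.
(c)–(e): allowed.
(d)–(e): forbidden (parity, ΔL, ΔJ).
Allowed pairs: 2 of 10.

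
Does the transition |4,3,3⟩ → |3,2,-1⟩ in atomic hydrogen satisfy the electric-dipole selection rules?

Δl = 2 − 3 = -1; the E1 rule Δl = ±1 is ok.
Δm_l = -1 − (3) = -4. E1 requires Δm_l = 0, ±1: fails.
The transition is electric-dipole forbidden.

forbidden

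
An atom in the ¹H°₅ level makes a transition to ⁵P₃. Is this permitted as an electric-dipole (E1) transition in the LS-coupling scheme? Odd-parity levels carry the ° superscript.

forbidden

Reading off the term symbols: S 0→2, L 5→1, J 5→3, parity odd→even.
Parity must change: odd → even — satisfied.
ΔS = 0: S: 0 → 2 — violated.
ΔL = 0, ±1 (not L=0↔0): L: 5 → 1, ΔL = -4 — violated.
ΔJ = 0, ±1 (not J=0↔0): J: 5 → 3, ΔJ = -2 — violated.
Rule(s) violated: ΔS, ΔL, ΔJ.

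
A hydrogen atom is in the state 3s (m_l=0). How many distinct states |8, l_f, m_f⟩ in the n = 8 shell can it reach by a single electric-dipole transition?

3

E1 requires Δl = ±1, so l_f ∈ {-1, 1}; with 0 ≤ l_f ≤ n_f−1 = 7, the allowed l_f values are {1}.
For l_f = 1: m_f ∈ {m_i−1, m_i, m_i+1} ∩ [−1, 1] = {-1, 0, 1} → 3 states.
Total: 3.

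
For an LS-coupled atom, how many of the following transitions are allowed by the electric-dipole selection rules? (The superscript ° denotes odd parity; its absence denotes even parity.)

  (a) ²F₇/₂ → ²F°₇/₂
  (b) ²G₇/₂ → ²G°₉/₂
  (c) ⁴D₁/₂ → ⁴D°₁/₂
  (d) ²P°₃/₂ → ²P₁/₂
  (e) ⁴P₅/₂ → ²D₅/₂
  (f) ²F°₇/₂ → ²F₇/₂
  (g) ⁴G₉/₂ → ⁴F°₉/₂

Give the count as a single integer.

6

(a) allowed
(b) allowed
(c) allowed
(d) allowed
(e) forbidden (parity, ΔS fail)
(f) allowed
(g) allowed
Total allowed: 6 of 7.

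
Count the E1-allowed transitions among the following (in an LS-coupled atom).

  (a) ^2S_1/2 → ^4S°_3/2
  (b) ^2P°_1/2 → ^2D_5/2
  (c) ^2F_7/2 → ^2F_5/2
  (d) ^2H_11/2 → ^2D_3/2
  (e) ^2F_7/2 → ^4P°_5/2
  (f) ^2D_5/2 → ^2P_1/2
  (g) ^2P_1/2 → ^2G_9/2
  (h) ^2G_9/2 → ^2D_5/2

0

(a) forbidden (ΔS, ΔL fail)
(b) forbidden (ΔJ fails)
(c) forbidden (parity fails)
(d) forbidden (parity, ΔL, ΔJ fail)
(e) forbidden (ΔS, ΔL fail)
(f) forbidden (parity, ΔJ fail)
(g) forbidden (parity, ΔL, ΔJ fail)
(h) forbidden (parity, ΔL, ΔJ fail)
Total allowed: 0 of 8.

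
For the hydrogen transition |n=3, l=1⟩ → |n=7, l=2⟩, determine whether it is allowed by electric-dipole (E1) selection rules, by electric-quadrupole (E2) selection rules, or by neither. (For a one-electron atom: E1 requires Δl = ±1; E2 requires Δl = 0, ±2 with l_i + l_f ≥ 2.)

Δl = 2 − 1 = +1; l_i + l_f = 3.
E1 (Δl = ±1): satisfied.
E2 (Δl = 0,±2, l_i+l_f ≥ 2): not satisfied.

E1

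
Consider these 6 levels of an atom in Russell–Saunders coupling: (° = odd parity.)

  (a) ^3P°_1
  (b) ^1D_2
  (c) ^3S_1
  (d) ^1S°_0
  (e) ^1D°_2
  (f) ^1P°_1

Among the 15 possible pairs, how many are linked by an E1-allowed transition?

(a)–(b): forbidden (ΔS).
(a)–(c): allowed.
(a)–(d): forbidden (parity, ΔS).
(a)–(e): forbidden (parity, ΔS).
(a)–(f): forbidden (parity, ΔS).
(b)–(c): forbidden (parity, ΔS, ΔL).
(b)–(d): forbidden (ΔL, ΔJ).
(b)–(e): allowed.
(b)–(f): allowed.
(c)–(d): forbidden (ΔS, ΔL).
(c)–(e): forbidden (ΔS, ΔL).
(c)–(f): forbidden (ΔS).
(d)–(e): forbidden (parity, ΔL, ΔJ).
(d)–(f): forbidden (parity).
(e)–(f): forbidden (parity).
Allowed pairs: 3 of 15.

3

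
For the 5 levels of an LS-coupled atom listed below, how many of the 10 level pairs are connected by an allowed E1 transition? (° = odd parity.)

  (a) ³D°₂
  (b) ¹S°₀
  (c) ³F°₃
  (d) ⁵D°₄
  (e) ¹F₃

(a)–(b): forbidden (parity, ΔS, ΔL, ΔJ).
(a)–(c): forbidden (parity).
(a)–(d): forbidden (parity, ΔS, ΔJ).
(a)–(e): forbidden (ΔS).
(b)–(c): forbidden (parity, ΔS, ΔL, ΔJ).
(b)–(d): forbidden (parity, ΔS, ΔL, ΔJ).
(b)–(e): forbidden (ΔL, ΔJ).
(c)–(d): forbidden (parity, ΔS).
(c)–(e): forbidden (ΔS).
(d)–(e): forbidden (ΔS).
Allowed pairs: 0 of 10.

0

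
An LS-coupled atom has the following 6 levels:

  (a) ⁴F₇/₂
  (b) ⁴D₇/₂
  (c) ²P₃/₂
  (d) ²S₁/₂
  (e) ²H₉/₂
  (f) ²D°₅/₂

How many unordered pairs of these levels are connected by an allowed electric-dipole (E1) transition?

(a)–(b): forbidden (parity).
(a)–(c): forbidden (parity, ΔS, ΔL, ΔJ).
(a)–(d): forbidden (parity, ΔS, ΔL, ΔJ).
(a)–(e): forbidden (parity, ΔS, ΔL).
(a)–(f): forbidden (ΔS).
(b)–(c): forbidden (parity, ΔS, ΔJ).
(b)–(d): forbidden (parity, ΔS, ΔL, ΔJ).
(b)–(e): forbidden (parity, ΔS, ΔL).
(b)–(f): forbidden (ΔS).
(c)–(d): forbidden (parity).
(c)–(e): forbidden (parity, ΔL, ΔJ).
(c)–(f): allowed.
(d)–(e): forbidden (parity, ΔL, ΔJ).
(d)–(f): forbidden (ΔL, ΔJ).
(e)–(f): forbidden (ΔL, ΔJ).
Allowed pairs: 1 of 15.

1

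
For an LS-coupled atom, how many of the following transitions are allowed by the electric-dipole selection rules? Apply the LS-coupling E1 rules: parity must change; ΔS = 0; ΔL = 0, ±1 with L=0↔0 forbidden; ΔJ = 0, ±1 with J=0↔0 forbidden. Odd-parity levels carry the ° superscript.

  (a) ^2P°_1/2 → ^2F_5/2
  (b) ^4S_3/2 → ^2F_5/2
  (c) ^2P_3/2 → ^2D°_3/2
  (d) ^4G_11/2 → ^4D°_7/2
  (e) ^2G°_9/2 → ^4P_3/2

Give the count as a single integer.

1

(a) forbidden (ΔL, ΔJ fail)
(b) forbidden (parity, ΔS, ΔL fail)
(c) allowed
(d) forbidden (ΔL, ΔJ fail)
(e) forbidden (ΔS, ΔL, ΔJ fail)
Total allowed: 1 of 5.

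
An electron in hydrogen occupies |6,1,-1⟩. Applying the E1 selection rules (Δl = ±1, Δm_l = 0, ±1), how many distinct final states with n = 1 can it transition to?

E1 requires Δl = ±1, so l_f ∈ {0, 2}; with 0 ≤ l_f ≤ n_f−1 = 0, the allowed l_f values are {0}.
For l_f = 0: m_f ∈ {m_i−1, m_i, m_i+1} ∩ [−0, 0] = {0} → 1 state.
Total: 1.

1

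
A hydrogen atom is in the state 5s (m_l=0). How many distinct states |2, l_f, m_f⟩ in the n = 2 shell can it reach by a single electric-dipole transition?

3

E1 requires Δl = ±1, so l_f ∈ {-1, 1}; with 0 ≤ l_f ≤ n_f−1 = 1, the allowed l_f values are {1}.
For l_f = 1: m_f ∈ {m_i−1, m_i, m_i+1} ∩ [−1, 1] = {-1, 0, 1} → 3 states.
Total: 3.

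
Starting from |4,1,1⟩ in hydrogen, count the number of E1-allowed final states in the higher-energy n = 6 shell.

4

E1 requires Δl = ±1, so l_f ∈ {0, 2}; with 0 ≤ l_f ≤ n_f−1 = 5, the allowed l_f values are {0, 2}.
For l_f = 0: m_f ∈ {m_i−1, m_i, m_i+1} ∩ [−0, 0] = {0} → 1 state.
For l_f = 2: m_f ∈ {m_i−1, m_i, m_i+1} ∩ [−2, 2] = {0, 1, 2} → 3 states.
Total: 4.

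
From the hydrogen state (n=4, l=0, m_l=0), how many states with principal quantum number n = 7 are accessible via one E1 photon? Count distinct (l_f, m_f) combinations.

3

E1 requires Δl = ±1, so l_f ∈ {-1, 1}; with 0 ≤ l_f ≤ n_f−1 = 6, the allowed l_f values are {1}.
For l_f = 1: m_f ∈ {m_i−1, m_i, m_i+1} ∩ [−1, 1] = {-1, 0, 1} → 3 states.
Total: 3.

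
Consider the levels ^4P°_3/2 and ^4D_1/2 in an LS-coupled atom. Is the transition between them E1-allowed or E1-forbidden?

Reading off the term symbols: S 3/2→3/2, L 1→2, J 3/2→1/2, parity odd→even.
ΔS = 0: S: 3/2 → 3/2 — ok.
ΔL = 0, ±1 (not L=0↔0): L: 1 → 2, ΔL = +1 — ok.
ΔJ = 0, ±1 (not J=0↔0): J: 3/2 → 1/2, ΔJ = -1 — ok.
Parity must change: odd → even — ok.
All four E1 rules are satisfied.

allowed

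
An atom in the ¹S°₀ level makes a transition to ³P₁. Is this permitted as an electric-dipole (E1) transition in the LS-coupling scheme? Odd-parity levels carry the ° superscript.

forbidden

Parity must change: odd → even — ok.
ΔS = 0: S: 0 → 1 — fails.
ΔL = 0, ±1 (not L=0↔0): L: 0 → 1, ΔL = +1 — ok.
ΔJ = 0, ±1 (not J=0↔0): J: 0 → 1, ΔJ = +1 — ok.
Rule(s) violated: ΔS.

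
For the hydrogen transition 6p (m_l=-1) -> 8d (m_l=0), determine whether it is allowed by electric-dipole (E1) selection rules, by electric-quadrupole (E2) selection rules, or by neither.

Δl = 2 − 1 = +1; l_i + l_f = 3.
Δm_l = +1.
E1 (Δl = ±1, |Δm_l| ≤ 1): satisfied.
E2 (Δl = 0,±2, l_i+l_f ≥ 2, |Δm_l| ≤ 2): not satisfied.

E1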